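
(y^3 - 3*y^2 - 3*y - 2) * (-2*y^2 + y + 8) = -2*y^5 + 7*y^4 + 11*y^3 - 23*y^2 - 26*y - 16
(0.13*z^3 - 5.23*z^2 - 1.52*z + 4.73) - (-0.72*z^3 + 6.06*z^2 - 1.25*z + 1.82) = 0.85*z^3 - 11.29*z^2 - 0.27*z + 2.91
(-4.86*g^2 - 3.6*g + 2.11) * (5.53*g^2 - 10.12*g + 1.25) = -26.8758*g^4 + 29.2752*g^3 + 42.0253*g^2 - 25.8532*g + 2.6375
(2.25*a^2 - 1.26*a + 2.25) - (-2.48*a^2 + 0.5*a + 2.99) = 4.73*a^2 - 1.76*a - 0.74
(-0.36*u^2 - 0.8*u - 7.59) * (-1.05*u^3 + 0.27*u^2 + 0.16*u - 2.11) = 0.378*u^5 + 0.7428*u^4 + 7.6959*u^3 - 1.4177*u^2 + 0.4736*u + 16.0149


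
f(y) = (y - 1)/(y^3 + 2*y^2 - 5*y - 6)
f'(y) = (y - 1)*(-3*y^2 - 4*y + 5)/(y^3 + 2*y^2 - 5*y - 6)^2 + 1/(y^3 + 2*y^2 - 5*y - 6) = (-2*y^3 + y^2 + 4*y - 11)/(y^6 + 4*y^5 - 6*y^4 - 32*y^3 + y^2 + 60*y + 36)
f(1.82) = -0.34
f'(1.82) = -2.08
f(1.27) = -0.04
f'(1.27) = -0.17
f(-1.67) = -0.82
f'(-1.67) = -0.52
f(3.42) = 0.06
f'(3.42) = -0.04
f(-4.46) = 0.17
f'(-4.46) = 0.16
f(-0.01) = 0.17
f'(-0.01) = -0.31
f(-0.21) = 0.25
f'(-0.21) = -0.50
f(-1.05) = -6.89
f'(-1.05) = -133.24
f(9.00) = 0.01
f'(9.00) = 0.00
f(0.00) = 0.17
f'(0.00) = -0.31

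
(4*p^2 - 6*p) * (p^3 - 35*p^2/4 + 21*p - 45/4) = 4*p^5 - 41*p^4 + 273*p^3/2 - 171*p^2 + 135*p/2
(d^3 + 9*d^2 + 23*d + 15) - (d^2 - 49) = d^3 + 8*d^2 + 23*d + 64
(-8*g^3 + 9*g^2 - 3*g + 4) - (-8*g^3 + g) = 9*g^2 - 4*g + 4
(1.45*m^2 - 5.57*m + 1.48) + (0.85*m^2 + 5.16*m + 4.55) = 2.3*m^2 - 0.41*m + 6.03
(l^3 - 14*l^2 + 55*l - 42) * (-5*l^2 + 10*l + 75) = -5*l^5 + 80*l^4 - 340*l^3 - 290*l^2 + 3705*l - 3150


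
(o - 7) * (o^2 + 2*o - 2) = o^3 - 5*o^2 - 16*o + 14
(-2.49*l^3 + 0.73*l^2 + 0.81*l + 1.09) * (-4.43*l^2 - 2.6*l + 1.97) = 11.0307*l^5 + 3.2401*l^4 - 10.3916*l^3 - 5.4966*l^2 - 1.2383*l + 2.1473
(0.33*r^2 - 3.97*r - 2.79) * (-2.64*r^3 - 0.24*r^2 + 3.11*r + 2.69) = -0.8712*r^5 + 10.4016*r^4 + 9.3447*r^3 - 10.7894*r^2 - 19.3562*r - 7.5051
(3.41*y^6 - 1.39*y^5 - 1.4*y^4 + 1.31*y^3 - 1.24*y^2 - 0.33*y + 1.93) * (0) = 0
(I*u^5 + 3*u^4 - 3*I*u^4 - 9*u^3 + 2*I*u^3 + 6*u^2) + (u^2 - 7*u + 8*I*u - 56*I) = I*u^5 + 3*u^4 - 3*I*u^4 - 9*u^3 + 2*I*u^3 + 7*u^2 - 7*u + 8*I*u - 56*I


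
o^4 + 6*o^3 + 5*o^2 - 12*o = o*(o - 1)*(o + 3)*(o + 4)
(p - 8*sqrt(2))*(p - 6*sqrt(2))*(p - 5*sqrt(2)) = p^3 - 19*sqrt(2)*p^2 + 236*p - 480*sqrt(2)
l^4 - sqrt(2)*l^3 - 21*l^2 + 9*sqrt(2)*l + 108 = (l - 3)*(l + 3)*(l - 3*sqrt(2))*(l + 2*sqrt(2))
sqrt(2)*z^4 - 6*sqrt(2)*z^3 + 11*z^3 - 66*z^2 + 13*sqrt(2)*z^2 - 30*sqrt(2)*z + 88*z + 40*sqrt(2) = (z - 4)*(z - 2)*(z + 5*sqrt(2))*(sqrt(2)*z + 1)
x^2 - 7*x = x*(x - 7)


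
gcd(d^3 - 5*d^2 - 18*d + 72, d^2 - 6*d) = d - 6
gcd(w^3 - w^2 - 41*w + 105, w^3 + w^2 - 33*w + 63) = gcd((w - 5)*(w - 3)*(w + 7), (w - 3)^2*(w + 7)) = w^2 + 4*w - 21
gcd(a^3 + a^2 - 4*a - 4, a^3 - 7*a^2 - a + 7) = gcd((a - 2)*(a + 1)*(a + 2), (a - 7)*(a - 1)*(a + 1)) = a + 1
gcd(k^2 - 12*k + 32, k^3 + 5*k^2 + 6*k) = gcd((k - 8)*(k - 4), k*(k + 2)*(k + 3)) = 1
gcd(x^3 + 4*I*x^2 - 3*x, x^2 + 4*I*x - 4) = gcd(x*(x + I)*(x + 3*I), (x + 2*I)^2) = 1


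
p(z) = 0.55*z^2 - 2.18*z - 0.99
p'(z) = 1.1*z - 2.18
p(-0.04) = -0.90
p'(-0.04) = -2.22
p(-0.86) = 1.29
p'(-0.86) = -3.13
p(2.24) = -3.11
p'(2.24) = 0.28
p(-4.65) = 21.04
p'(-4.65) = -7.30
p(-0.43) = 0.05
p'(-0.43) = -2.65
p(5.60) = 4.05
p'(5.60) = 3.98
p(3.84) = -1.25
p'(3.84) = 2.04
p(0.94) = -2.55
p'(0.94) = -1.15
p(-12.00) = 104.37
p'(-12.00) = -15.38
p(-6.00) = 31.89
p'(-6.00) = -8.78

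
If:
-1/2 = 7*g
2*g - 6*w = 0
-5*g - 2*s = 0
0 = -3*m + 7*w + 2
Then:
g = -1/14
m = 11/18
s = 5/28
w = -1/42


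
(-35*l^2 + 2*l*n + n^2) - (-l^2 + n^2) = -34*l^2 + 2*l*n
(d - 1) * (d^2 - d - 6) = d^3 - 2*d^2 - 5*d + 6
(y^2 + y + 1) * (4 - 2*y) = -2*y^3 + 2*y^2 + 2*y + 4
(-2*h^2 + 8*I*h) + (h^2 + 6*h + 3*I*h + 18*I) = -h^2 + 6*h + 11*I*h + 18*I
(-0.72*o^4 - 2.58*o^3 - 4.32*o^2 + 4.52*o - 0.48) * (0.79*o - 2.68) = -0.5688*o^5 - 0.1086*o^4 + 3.5016*o^3 + 15.1484*o^2 - 12.4928*o + 1.2864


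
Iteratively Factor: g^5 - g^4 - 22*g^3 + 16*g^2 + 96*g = (g - 4)*(g^4 + 3*g^3 - 10*g^2 - 24*g) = g*(g - 4)*(g^3 + 3*g^2 - 10*g - 24) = g*(g - 4)*(g - 3)*(g^2 + 6*g + 8) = g*(g - 4)*(g - 3)*(g + 2)*(g + 4)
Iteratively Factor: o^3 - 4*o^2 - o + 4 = (o - 1)*(o^2 - 3*o - 4) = (o - 1)*(o + 1)*(o - 4)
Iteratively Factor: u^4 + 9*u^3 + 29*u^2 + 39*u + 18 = (u + 3)*(u^3 + 6*u^2 + 11*u + 6) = (u + 2)*(u + 3)*(u^2 + 4*u + 3) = (u + 1)*(u + 2)*(u + 3)*(u + 3)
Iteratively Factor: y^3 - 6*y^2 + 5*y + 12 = (y - 3)*(y^2 - 3*y - 4) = (y - 3)*(y + 1)*(y - 4)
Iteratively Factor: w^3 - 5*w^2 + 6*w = (w)*(w^2 - 5*w + 6) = w*(w - 2)*(w - 3)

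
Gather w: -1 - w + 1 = -w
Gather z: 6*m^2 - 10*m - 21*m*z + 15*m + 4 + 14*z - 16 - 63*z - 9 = 6*m^2 + 5*m + z*(-21*m - 49) - 21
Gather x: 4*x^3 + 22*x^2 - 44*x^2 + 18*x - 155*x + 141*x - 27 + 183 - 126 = 4*x^3 - 22*x^2 + 4*x + 30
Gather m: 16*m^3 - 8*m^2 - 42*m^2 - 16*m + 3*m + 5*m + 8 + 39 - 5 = 16*m^3 - 50*m^2 - 8*m + 42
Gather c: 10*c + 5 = 10*c + 5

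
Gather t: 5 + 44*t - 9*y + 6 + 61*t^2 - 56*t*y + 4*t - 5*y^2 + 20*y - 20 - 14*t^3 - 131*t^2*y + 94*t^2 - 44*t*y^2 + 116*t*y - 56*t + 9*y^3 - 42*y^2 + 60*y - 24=-14*t^3 + t^2*(155 - 131*y) + t*(-44*y^2 + 60*y - 8) + 9*y^3 - 47*y^2 + 71*y - 33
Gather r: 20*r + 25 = 20*r + 25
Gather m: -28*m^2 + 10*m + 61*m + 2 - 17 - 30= -28*m^2 + 71*m - 45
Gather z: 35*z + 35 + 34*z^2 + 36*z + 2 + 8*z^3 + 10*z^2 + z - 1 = 8*z^3 + 44*z^2 + 72*z + 36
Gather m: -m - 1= -m - 1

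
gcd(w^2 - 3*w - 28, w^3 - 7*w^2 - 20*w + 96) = w + 4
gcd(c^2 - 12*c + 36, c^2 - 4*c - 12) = c - 6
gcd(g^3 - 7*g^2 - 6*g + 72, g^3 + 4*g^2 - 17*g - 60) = g^2 - g - 12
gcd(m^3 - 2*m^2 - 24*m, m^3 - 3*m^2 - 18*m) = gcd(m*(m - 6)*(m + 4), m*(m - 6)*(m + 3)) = m^2 - 6*m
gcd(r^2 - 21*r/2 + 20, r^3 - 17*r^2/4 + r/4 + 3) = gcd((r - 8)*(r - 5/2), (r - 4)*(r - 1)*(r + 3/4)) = 1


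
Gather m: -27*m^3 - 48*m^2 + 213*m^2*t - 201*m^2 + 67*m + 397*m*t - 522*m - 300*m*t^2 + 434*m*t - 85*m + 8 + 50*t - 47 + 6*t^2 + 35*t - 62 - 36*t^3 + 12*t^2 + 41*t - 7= -27*m^3 + m^2*(213*t - 249) + m*(-300*t^2 + 831*t - 540) - 36*t^3 + 18*t^2 + 126*t - 108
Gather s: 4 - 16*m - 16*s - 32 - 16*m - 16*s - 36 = -32*m - 32*s - 64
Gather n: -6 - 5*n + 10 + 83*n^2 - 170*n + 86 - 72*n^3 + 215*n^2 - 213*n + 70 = -72*n^3 + 298*n^2 - 388*n + 160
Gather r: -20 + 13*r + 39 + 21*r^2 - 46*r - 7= 21*r^2 - 33*r + 12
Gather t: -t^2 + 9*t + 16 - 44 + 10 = -t^2 + 9*t - 18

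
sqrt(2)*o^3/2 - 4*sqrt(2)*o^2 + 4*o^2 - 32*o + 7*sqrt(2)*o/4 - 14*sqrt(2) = (o - 8)*(o + 7*sqrt(2)/2)*(sqrt(2)*o/2 + 1/2)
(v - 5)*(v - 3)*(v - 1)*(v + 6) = v^4 - 3*v^3 - 31*v^2 + 123*v - 90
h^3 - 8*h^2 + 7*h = h*(h - 7)*(h - 1)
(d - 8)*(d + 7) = d^2 - d - 56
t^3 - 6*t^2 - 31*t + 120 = (t - 8)*(t - 3)*(t + 5)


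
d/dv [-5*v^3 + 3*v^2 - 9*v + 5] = -15*v^2 + 6*v - 9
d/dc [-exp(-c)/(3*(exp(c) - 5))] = (2*exp(c) - 5)*exp(-c)/(3*(exp(c) - 5)^2)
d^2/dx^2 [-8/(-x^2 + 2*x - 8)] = 16*(-x^2 + 2*x + 4*(x - 1)^2 - 8)/(x^2 - 2*x + 8)^3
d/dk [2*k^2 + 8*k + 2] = 4*k + 8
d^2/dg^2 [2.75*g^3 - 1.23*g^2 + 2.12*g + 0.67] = 16.5*g - 2.46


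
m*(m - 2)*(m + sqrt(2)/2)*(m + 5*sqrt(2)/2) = m^4 - 2*m^3 + 3*sqrt(2)*m^3 - 6*sqrt(2)*m^2 + 5*m^2/2 - 5*m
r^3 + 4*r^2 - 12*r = r*(r - 2)*(r + 6)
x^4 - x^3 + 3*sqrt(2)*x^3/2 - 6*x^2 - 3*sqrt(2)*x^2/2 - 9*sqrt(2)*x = x*(x - 3)*(x + 2)*(x + 3*sqrt(2)/2)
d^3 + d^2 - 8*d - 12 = (d - 3)*(d + 2)^2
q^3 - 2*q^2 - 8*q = q*(q - 4)*(q + 2)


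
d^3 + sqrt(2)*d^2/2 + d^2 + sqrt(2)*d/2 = d*(d + 1)*(d + sqrt(2)/2)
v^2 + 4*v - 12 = (v - 2)*(v + 6)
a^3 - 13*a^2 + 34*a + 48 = (a - 8)*(a - 6)*(a + 1)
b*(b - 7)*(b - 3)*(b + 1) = b^4 - 9*b^3 + 11*b^2 + 21*b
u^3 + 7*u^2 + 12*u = u*(u + 3)*(u + 4)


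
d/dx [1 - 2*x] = -2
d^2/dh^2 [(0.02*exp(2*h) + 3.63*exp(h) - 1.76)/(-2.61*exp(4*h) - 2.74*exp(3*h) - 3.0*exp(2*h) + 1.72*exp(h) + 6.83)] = (-0.544968*exp(9*h) - 222.980391*exp(8*h) - 93.2504179999999*exp(7*h) + 122.629728*exp(6*h) + 38.9898600000002*exp(5*h) - 1362.636874*exp(4*h) - 354.792714*exp(3*h) - 177.788928*exp(2*h) + 188.36826*exp(h) - 190.011283)*exp(h)/(17.779581*exp(12*h) + 55.995462*exp(11*h) + 120.093408*exp(10*h) + 114.145588*exp(9*h) - 75.343977*exp(8*h) - 338.629188*exp(7*h) - 509.370252*exp(6*h) - 175.010136*exp(5*h) + 400.607031*exp(4*h) + 589.82231*exp(3*h) + 359.222484*exp(2*h) - 240.708324*exp(h) - 318.611987)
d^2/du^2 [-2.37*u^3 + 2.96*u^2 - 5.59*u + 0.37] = 5.92 - 14.22*u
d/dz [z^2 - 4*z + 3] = 2*z - 4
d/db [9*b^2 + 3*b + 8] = 18*b + 3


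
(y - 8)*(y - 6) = y^2 - 14*y + 48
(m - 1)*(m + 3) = m^2 + 2*m - 3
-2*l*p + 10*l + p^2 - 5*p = (-2*l + p)*(p - 5)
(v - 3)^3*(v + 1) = v^4 - 8*v^3 + 18*v^2 - 27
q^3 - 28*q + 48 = (q - 4)*(q - 2)*(q + 6)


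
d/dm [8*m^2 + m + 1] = 16*m + 1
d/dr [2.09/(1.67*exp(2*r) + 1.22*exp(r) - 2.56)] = (-6.9806*exp(r) - 2.5498)*exp(r)/(1.67*exp(2*r) + 1.22*exp(r) - 2.56)^2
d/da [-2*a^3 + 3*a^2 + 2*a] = -6*a^2 + 6*a + 2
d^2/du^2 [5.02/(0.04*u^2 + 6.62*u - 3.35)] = (-0.016064*u^2 - 2.658592*u + 5.02*(0.08*u + 6.62)*(0.16*u + 13.24) + 1.34536)/(0.04*u^2 + 6.62*u - 3.35)^3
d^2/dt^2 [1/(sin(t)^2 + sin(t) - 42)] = (-4*sin(t)^4 - 3*sin(t)^3 - 163*sin(t)^2 - 36*sin(t) + 86)/(sin(t)^2 + sin(t) - 42)^3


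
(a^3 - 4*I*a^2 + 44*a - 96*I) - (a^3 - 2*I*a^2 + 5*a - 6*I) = -2*I*a^2 + 39*a - 90*I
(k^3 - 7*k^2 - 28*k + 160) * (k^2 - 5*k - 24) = k^5 - 12*k^4 - 17*k^3 + 468*k^2 - 128*k - 3840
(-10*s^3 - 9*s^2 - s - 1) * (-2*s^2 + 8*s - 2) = 20*s^5 - 62*s^4 - 50*s^3 + 12*s^2 - 6*s + 2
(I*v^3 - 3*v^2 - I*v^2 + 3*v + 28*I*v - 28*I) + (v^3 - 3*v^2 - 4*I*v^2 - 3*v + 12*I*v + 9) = v^3 + I*v^3 - 6*v^2 - 5*I*v^2 + 40*I*v + 9 - 28*I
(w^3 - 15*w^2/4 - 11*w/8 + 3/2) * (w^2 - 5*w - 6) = w^5 - 35*w^4/4 + 91*w^3/8 + 247*w^2/8 + 3*w/4 - 9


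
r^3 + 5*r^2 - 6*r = r*(r - 1)*(r + 6)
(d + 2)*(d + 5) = d^2 + 7*d + 10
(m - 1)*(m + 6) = m^2 + 5*m - 6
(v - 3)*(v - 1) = v^2 - 4*v + 3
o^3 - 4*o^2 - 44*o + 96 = (o - 8)*(o - 2)*(o + 6)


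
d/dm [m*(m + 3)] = 2*m + 3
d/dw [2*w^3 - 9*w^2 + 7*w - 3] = 6*w^2 - 18*w + 7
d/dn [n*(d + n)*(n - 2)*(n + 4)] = 3*d*n^2 + 4*d*n - 8*d + 4*n^3 + 6*n^2 - 16*n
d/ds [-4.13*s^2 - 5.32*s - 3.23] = -8.26*s - 5.32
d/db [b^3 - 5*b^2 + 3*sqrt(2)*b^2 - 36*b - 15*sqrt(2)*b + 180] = 3*b^2 - 10*b + 6*sqrt(2)*b - 36 - 15*sqrt(2)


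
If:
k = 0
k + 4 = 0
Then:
No Solution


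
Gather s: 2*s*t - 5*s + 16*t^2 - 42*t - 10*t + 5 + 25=s*(2*t - 5) + 16*t^2 - 52*t + 30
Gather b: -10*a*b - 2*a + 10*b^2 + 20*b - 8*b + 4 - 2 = -2*a + 10*b^2 + b*(12 - 10*a) + 2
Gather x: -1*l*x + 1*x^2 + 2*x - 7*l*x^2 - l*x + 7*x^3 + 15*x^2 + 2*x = 7*x^3 + x^2*(16 - 7*l) + x*(4 - 2*l)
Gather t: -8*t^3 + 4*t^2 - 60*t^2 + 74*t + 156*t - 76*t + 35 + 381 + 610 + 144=-8*t^3 - 56*t^2 + 154*t + 1170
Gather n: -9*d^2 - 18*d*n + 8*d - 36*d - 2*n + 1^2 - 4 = -9*d^2 - 28*d + n*(-18*d - 2) - 3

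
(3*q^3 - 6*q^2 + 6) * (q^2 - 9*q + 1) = 3*q^5 - 33*q^4 + 57*q^3 - 54*q + 6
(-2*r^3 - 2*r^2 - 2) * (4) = -8*r^3 - 8*r^2 - 8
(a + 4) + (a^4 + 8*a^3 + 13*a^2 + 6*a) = a^4 + 8*a^3 + 13*a^2 + 7*a + 4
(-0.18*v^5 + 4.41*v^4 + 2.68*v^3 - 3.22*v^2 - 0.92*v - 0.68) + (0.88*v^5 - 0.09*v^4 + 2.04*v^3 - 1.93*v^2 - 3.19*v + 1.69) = 0.7*v^5 + 4.32*v^4 + 4.72*v^3 - 5.15*v^2 - 4.11*v + 1.01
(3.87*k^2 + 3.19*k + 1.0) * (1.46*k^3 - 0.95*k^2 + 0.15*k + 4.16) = 5.6502*k^5 + 0.9809*k^4 - 0.99*k^3 + 15.6277*k^2 + 13.4204*k + 4.16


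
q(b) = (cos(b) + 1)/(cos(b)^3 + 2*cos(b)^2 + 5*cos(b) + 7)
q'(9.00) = -0.11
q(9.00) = 0.03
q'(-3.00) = 0.05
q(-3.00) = 0.00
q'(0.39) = 0.01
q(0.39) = 0.14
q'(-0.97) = -0.02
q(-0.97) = 0.15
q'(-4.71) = -0.04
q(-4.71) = 0.14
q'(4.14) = 0.11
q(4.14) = 0.10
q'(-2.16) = 0.12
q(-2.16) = 0.10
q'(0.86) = 0.02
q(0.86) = 0.15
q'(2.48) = -0.13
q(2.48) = 0.06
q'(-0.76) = -0.02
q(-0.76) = 0.14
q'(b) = (cos(b) + 1)*(3*sin(b)*cos(b)^2 + 4*sin(b)*cos(b) + 5*sin(b))/(cos(b)^3 + 2*cos(b)^2 + 5*cos(b) + 7)^2 - sin(b)/(cos(b)^3 + 2*cos(b)^2 + 5*cos(b) + 7) = (11*cos(b) + 5*cos(2*b) + cos(3*b) + 1)*sin(b)/(2*(cos(b)^3 + 2*cos(b)^2 + 5*cos(b) + 7)^2)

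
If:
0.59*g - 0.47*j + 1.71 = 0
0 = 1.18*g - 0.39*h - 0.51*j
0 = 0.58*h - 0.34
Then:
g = 3.86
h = 0.59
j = 8.49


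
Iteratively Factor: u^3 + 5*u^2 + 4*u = (u)*(u^2 + 5*u + 4) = u*(u + 4)*(u + 1)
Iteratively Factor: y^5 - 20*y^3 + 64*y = (y)*(y^4 - 20*y^2 + 64) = y*(y - 4)*(y^3 + 4*y^2 - 4*y - 16) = y*(y - 4)*(y + 2)*(y^2 + 2*y - 8) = y*(y - 4)*(y + 2)*(y + 4)*(y - 2)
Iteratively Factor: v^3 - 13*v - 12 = (v - 4)*(v^2 + 4*v + 3) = (v - 4)*(v + 3)*(v + 1)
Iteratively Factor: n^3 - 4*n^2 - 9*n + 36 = (n - 3)*(n^2 - n - 12) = (n - 4)*(n - 3)*(n + 3)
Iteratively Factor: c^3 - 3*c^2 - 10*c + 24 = (c - 4)*(c^2 + c - 6) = (c - 4)*(c - 2)*(c + 3)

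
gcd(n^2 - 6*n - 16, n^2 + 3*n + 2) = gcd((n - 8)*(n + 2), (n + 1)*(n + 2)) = n + 2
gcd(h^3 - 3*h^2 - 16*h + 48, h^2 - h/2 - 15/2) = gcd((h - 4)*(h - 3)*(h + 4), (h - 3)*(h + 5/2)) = h - 3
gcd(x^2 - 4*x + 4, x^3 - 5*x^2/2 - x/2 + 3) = x - 2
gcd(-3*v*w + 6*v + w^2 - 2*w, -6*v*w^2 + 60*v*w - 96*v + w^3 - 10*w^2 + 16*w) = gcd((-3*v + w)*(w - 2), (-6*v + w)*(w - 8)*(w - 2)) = w - 2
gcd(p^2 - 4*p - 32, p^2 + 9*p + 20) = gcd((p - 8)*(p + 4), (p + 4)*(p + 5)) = p + 4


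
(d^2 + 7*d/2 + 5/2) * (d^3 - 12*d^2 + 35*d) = d^5 - 17*d^4/2 - 9*d^3/2 + 185*d^2/2 + 175*d/2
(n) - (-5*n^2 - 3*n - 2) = 5*n^2 + 4*n + 2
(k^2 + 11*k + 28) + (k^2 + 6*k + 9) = 2*k^2 + 17*k + 37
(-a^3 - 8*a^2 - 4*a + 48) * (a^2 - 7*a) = -a^5 - a^4 + 52*a^3 + 76*a^2 - 336*a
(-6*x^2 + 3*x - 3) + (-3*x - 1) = -6*x^2 - 4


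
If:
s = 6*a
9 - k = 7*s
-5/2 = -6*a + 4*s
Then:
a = -5/36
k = 89/6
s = -5/6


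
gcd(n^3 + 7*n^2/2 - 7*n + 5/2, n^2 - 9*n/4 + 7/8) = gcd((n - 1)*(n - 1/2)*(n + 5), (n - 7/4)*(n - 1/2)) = n - 1/2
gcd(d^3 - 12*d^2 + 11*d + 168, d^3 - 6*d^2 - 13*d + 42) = d^2 - 4*d - 21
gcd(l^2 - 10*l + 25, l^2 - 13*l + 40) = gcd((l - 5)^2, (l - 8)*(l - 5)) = l - 5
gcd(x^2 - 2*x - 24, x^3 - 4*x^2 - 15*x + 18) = x - 6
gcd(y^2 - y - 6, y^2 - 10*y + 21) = y - 3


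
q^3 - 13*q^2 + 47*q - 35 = (q - 7)*(q - 5)*(q - 1)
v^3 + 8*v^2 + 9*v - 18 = (v - 1)*(v + 3)*(v + 6)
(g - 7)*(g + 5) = g^2 - 2*g - 35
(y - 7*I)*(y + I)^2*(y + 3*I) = y^4 - 2*I*y^3 + 28*y^2 + 46*I*y - 21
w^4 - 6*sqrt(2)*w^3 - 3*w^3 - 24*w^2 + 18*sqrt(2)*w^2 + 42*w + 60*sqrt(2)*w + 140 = (w - 5)*(w + 2)*(w - 7*sqrt(2))*(w + sqrt(2))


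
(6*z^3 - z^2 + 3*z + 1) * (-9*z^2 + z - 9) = -54*z^5 + 15*z^4 - 82*z^3 + 3*z^2 - 26*z - 9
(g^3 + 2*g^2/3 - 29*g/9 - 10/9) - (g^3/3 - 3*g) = 2*g^3/3 + 2*g^2/3 - 2*g/9 - 10/9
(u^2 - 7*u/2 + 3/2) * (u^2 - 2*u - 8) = u^4 - 11*u^3/2 + u^2/2 + 25*u - 12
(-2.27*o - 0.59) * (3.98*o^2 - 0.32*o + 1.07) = -9.0346*o^3 - 1.6218*o^2 - 2.2401*o - 0.6313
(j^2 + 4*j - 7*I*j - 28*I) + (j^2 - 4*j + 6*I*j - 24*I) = 2*j^2 - I*j - 52*I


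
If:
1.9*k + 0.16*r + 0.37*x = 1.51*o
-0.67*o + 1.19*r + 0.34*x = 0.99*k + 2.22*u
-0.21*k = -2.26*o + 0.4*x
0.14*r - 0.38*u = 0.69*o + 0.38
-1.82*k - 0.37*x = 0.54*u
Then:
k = 64.55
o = 83.75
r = -992.05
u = -518.56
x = 439.28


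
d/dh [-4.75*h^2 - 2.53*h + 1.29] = -9.5*h - 2.53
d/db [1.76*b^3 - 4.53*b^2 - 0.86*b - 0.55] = 5.28*b^2 - 9.06*b - 0.86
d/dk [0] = 0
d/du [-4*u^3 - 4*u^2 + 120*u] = -12*u^2 - 8*u + 120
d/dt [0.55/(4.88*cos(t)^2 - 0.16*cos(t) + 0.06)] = (5.368*cos(t) - 0.088)*sin(t)/(4.88*cos(t)^2 - 0.16*cos(t) + 0.06)^2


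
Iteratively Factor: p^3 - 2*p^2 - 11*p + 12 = (p - 4)*(p^2 + 2*p - 3) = (p - 4)*(p + 3)*(p - 1)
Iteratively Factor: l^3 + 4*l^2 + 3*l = (l + 3)*(l^2 + l) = l*(l + 3)*(l + 1)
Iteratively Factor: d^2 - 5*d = (d)*(d - 5)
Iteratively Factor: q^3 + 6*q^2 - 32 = (q - 2)*(q^2 + 8*q + 16) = (q - 2)*(q + 4)*(q + 4)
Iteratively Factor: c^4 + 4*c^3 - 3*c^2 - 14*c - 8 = (c + 1)*(c^3 + 3*c^2 - 6*c - 8) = (c + 1)*(c + 4)*(c^2 - c - 2) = (c + 1)^2*(c + 4)*(c - 2)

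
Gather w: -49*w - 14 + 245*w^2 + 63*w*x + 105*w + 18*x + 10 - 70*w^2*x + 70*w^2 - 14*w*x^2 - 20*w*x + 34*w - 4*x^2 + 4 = w^2*(315 - 70*x) + w*(-14*x^2 + 43*x + 90) - 4*x^2 + 18*x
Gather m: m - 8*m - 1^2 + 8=7 - 7*m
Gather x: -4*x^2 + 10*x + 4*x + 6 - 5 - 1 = -4*x^2 + 14*x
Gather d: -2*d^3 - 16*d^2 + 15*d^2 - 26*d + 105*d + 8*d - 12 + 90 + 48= -2*d^3 - d^2 + 87*d + 126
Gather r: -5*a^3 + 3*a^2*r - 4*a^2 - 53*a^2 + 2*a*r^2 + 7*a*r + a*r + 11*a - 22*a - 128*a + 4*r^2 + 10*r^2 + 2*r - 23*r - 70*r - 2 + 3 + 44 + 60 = -5*a^3 - 57*a^2 - 139*a + r^2*(2*a + 14) + r*(3*a^2 + 8*a - 91) + 105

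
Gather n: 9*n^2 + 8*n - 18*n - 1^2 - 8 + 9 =9*n^2 - 10*n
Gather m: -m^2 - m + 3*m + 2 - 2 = -m^2 + 2*m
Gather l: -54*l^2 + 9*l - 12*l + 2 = -54*l^2 - 3*l + 2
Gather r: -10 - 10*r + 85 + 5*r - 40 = 35 - 5*r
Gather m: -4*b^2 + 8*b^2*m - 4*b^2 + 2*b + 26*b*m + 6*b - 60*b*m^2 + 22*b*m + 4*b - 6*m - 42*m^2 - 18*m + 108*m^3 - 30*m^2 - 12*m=-8*b^2 + 12*b + 108*m^3 + m^2*(-60*b - 72) + m*(8*b^2 + 48*b - 36)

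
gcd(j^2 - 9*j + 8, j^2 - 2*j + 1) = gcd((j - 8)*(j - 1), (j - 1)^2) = j - 1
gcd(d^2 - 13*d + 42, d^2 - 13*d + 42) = d^2 - 13*d + 42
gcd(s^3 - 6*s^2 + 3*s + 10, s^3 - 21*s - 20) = s^2 - 4*s - 5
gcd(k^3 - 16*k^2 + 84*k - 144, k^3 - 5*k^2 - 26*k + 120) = k^2 - 10*k + 24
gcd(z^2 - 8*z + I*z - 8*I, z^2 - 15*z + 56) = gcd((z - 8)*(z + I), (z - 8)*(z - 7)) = z - 8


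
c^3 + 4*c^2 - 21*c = c*(c - 3)*(c + 7)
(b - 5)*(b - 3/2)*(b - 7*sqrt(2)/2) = b^3 - 13*b^2/2 - 7*sqrt(2)*b^2/2 + 15*b/2 + 91*sqrt(2)*b/4 - 105*sqrt(2)/4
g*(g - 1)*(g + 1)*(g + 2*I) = g^4 + 2*I*g^3 - g^2 - 2*I*g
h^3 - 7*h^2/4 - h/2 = h*(h - 2)*(h + 1/4)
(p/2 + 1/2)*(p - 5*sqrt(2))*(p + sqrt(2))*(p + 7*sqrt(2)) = p^4/2 + p^3/2 + 3*sqrt(2)*p^3/2 - 33*p^2 + 3*sqrt(2)*p^2/2 - 35*sqrt(2)*p - 33*p - 35*sqrt(2)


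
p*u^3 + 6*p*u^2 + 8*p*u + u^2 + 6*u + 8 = (u + 2)*(u + 4)*(p*u + 1)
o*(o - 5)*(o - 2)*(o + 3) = o^4 - 4*o^3 - 11*o^2 + 30*o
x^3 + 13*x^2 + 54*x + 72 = (x + 3)*(x + 4)*(x + 6)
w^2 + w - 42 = (w - 6)*(w + 7)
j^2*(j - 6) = j^3 - 6*j^2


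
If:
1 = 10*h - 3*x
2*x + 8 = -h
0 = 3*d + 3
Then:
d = -1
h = -22/23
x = -81/23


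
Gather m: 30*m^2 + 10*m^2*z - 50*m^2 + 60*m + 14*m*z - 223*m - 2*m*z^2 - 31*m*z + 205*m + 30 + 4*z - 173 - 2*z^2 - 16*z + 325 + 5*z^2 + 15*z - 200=m^2*(10*z - 20) + m*(-2*z^2 - 17*z + 42) + 3*z^2 + 3*z - 18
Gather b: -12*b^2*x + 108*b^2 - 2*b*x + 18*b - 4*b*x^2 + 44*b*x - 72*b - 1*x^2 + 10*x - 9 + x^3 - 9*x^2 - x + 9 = b^2*(108 - 12*x) + b*(-4*x^2 + 42*x - 54) + x^3 - 10*x^2 + 9*x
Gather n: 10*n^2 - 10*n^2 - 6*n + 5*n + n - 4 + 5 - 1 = 0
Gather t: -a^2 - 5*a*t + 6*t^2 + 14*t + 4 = -a^2 + 6*t^2 + t*(14 - 5*a) + 4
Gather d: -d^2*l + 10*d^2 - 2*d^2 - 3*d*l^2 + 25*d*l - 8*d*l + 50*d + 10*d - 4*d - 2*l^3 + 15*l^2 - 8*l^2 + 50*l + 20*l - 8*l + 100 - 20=d^2*(8 - l) + d*(-3*l^2 + 17*l + 56) - 2*l^3 + 7*l^2 + 62*l + 80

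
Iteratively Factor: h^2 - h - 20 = (h - 5)*(h + 4)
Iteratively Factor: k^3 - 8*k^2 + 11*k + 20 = (k - 4)*(k^2 - 4*k - 5) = (k - 5)*(k - 4)*(k + 1)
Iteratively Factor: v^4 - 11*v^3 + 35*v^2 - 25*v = (v)*(v^3 - 11*v^2 + 35*v - 25) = v*(v - 1)*(v^2 - 10*v + 25) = v*(v - 5)*(v - 1)*(v - 5)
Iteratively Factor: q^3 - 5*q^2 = (q)*(q^2 - 5*q) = q^2*(q - 5)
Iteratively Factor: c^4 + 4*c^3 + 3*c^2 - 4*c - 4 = (c + 2)*(c^3 + 2*c^2 - c - 2) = (c + 1)*(c + 2)*(c^2 + c - 2) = (c - 1)*(c + 1)*(c + 2)*(c + 2)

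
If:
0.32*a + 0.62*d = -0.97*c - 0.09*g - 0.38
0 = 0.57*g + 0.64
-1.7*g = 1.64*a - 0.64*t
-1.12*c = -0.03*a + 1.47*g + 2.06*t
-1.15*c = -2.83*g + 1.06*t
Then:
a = 3.00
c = -7.10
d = 9.11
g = -1.12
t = 4.71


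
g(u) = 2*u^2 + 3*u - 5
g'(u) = 4*u + 3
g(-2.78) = 2.12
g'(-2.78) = -8.12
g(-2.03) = -2.85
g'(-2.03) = -5.12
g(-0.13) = -5.36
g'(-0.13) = 2.48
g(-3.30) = 6.88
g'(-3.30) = -10.20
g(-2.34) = -1.07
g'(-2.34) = -6.36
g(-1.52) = -4.94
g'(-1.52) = -3.08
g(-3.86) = 13.22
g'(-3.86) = -12.44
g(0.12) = -4.61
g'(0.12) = 3.48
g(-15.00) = 400.00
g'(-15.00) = -57.00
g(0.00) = -5.00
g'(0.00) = 3.00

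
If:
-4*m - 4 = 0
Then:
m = -1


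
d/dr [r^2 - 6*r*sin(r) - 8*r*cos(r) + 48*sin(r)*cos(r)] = 8*r*sin(r) - 6*r*cos(r) + 2*r - 6*sin(r) - 8*cos(r) + 48*cos(2*r)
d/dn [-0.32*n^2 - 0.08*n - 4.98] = -0.64*n - 0.08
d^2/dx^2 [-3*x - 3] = 0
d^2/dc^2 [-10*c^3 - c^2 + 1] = -60*c - 2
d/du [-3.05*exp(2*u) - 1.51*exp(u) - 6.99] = (-6.1*exp(u) - 1.51)*exp(u)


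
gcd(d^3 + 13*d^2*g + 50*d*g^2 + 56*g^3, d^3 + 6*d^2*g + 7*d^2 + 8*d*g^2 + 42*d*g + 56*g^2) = d^2 + 6*d*g + 8*g^2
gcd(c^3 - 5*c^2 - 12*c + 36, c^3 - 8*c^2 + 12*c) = c^2 - 8*c + 12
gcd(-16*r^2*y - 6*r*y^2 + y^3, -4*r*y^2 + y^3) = y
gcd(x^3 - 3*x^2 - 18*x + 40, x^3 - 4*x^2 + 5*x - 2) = x - 2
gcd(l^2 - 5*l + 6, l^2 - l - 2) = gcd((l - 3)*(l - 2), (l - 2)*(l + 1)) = l - 2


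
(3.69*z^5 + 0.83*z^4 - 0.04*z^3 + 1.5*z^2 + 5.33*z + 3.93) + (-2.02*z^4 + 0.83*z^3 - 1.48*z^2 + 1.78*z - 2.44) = 3.69*z^5 - 1.19*z^4 + 0.79*z^3 + 0.02*z^2 + 7.11*z + 1.49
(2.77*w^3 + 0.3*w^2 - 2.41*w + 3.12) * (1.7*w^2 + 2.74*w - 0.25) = 4.709*w^5 + 8.0998*w^4 - 3.9675*w^3 - 1.3744*w^2 + 9.1513*w - 0.78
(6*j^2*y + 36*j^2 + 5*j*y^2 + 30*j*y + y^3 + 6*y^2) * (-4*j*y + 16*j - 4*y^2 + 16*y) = -24*j^3*y^2 - 48*j^3*y + 576*j^3 - 44*j^2*y^3 - 88*j^2*y^2 + 1056*j^2*y - 24*j*y^4 - 48*j*y^3 + 576*j*y^2 - 4*y^5 - 8*y^4 + 96*y^3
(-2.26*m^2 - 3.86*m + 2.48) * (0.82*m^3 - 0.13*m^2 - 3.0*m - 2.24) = -1.8532*m^5 - 2.8714*m^4 + 9.3154*m^3 + 16.32*m^2 + 1.2064*m - 5.5552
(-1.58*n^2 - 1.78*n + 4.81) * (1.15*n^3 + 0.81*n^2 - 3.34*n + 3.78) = -1.817*n^5 - 3.3268*n^4 + 9.3669*n^3 + 3.8689*n^2 - 22.7938*n + 18.1818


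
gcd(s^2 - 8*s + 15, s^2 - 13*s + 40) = s - 5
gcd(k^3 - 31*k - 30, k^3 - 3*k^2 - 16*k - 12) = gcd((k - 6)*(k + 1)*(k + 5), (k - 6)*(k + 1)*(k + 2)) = k^2 - 5*k - 6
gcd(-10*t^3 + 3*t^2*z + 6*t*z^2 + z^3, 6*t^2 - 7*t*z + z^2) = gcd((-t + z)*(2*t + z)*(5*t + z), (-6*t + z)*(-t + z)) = -t + z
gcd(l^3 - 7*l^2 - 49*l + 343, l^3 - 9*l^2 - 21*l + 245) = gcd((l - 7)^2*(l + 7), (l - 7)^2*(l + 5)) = l^2 - 14*l + 49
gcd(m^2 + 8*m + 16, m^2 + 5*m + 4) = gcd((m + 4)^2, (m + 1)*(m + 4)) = m + 4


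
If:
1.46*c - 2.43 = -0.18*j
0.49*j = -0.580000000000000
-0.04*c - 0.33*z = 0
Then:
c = 1.81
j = -1.18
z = -0.22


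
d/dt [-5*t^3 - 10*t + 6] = -15*t^2 - 10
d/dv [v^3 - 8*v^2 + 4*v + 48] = 3*v^2 - 16*v + 4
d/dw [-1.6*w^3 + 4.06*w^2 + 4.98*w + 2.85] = -4.8*w^2 + 8.12*w + 4.98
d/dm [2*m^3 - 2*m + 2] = 6*m^2 - 2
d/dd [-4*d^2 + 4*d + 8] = 4 - 8*d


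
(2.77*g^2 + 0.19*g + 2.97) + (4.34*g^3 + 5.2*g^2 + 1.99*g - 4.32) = 4.34*g^3 + 7.97*g^2 + 2.18*g - 1.35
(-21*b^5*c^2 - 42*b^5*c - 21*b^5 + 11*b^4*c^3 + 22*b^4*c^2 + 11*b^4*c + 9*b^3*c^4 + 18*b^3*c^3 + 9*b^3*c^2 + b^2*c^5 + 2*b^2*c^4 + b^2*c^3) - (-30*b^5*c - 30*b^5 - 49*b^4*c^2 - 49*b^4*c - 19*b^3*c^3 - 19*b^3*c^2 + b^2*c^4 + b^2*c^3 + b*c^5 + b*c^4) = -21*b^5*c^2 - 12*b^5*c + 9*b^5 + 11*b^4*c^3 + 71*b^4*c^2 + 60*b^4*c + 9*b^3*c^4 + 37*b^3*c^3 + 28*b^3*c^2 + b^2*c^5 + b^2*c^4 - b*c^5 - b*c^4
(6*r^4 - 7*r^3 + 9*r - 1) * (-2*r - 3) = -12*r^5 - 4*r^4 + 21*r^3 - 18*r^2 - 25*r + 3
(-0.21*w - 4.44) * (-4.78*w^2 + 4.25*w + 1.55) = 1.0038*w^3 + 20.3307*w^2 - 19.1955*w - 6.882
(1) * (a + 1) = a + 1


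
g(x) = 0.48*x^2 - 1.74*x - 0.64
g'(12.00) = 9.78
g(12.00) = 47.60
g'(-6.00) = -7.50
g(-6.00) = 27.08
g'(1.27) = -0.52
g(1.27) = -2.08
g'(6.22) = 4.23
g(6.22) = 7.11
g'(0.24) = -1.51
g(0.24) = -1.03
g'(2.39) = 0.55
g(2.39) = -2.06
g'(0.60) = -1.16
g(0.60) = -1.51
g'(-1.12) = -2.82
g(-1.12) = 1.91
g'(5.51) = 3.55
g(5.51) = 4.35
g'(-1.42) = -3.10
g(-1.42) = 2.80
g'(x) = 0.96*x - 1.74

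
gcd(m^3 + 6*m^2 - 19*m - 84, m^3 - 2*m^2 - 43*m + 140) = m^2 + 3*m - 28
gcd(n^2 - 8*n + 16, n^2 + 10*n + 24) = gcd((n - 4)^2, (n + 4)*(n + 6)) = 1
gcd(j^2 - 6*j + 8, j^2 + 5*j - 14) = j - 2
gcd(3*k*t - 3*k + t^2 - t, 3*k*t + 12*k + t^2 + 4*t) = 3*k + t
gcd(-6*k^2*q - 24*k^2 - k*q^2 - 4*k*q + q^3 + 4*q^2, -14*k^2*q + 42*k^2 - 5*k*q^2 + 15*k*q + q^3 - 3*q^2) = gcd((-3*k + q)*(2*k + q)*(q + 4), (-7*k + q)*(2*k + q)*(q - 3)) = 2*k + q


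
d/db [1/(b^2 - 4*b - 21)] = 2*(2 - b)/(-b^2 + 4*b + 21)^2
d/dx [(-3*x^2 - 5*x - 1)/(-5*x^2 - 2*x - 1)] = (-19*x^2 - 4*x + 3)/(25*x^4 + 20*x^3 + 14*x^2 + 4*x + 1)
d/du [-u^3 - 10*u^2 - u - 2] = -3*u^2 - 20*u - 1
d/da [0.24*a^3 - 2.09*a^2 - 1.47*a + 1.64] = 0.72*a^2 - 4.18*a - 1.47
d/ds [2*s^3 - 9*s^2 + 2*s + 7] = 6*s^2 - 18*s + 2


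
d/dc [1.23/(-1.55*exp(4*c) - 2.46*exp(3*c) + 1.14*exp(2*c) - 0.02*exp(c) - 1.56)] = (7.626*exp(3*c) + 9.0774*exp(2*c) - 2.8044*exp(c) + 0.0246)*exp(c)/(1.55*exp(4*c) + 2.46*exp(3*c) - 1.14*exp(2*c) + 0.02*exp(c) + 1.56)^2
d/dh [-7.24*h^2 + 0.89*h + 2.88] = 0.89 - 14.48*h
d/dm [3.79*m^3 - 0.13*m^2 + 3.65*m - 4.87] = 11.37*m^2 - 0.26*m + 3.65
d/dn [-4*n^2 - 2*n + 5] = -8*n - 2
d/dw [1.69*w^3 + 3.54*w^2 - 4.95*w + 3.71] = 5.07*w^2 + 7.08*w - 4.95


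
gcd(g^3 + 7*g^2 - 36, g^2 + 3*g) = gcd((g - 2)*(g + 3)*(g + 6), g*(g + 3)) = g + 3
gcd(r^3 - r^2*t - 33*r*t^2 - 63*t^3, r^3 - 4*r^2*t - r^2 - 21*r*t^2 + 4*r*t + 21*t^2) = r^2 - 4*r*t - 21*t^2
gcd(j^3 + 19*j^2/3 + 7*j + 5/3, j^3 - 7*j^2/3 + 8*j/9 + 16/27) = j + 1/3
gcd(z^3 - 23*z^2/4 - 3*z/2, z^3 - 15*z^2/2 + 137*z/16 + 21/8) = z^2 - 23*z/4 - 3/2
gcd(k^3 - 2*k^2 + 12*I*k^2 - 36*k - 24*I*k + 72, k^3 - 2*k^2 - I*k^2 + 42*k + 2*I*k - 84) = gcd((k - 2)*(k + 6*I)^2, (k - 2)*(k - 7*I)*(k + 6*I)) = k^2 + k*(-2 + 6*I) - 12*I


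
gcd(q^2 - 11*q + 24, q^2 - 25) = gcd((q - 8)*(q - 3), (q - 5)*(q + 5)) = 1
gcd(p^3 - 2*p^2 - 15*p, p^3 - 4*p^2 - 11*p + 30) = p^2 - 2*p - 15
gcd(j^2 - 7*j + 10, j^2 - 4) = j - 2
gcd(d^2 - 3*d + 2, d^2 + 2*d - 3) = d - 1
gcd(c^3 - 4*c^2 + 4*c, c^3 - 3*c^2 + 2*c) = c^2 - 2*c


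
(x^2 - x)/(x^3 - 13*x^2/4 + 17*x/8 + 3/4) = 8*x*(x - 1)/(8*x^3 - 26*x^2 + 17*x + 6)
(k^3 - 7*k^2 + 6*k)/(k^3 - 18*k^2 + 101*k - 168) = k*(k^2 - 7*k + 6)/(k^3 - 18*k^2 + 101*k - 168)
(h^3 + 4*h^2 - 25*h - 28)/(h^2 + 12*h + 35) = (h^2 - 3*h - 4)/(h + 5)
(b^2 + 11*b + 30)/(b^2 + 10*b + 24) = (b + 5)/(b + 4)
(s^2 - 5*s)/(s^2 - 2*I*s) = (s - 5)/(s - 2*I)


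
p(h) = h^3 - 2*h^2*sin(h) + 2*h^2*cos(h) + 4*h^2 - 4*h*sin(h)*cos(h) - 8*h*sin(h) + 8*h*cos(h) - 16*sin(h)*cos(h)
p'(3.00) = 37.70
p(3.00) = 19.41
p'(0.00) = -8.00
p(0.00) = 0.00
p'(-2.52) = -14.84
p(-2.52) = 8.32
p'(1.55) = 10.24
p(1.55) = -3.97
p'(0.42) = -9.41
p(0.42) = -3.93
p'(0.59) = -7.75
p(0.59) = -5.40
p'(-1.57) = -1.34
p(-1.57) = -1.64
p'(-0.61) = 2.22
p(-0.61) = 1.87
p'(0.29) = -9.82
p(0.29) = -2.67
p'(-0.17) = -5.53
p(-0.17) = 1.16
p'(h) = -2*h^2*sin(h) - 2*h^2*cos(h) + 3*h^2 + 4*h*sin(h)^2 - 12*h*sin(h) - 4*h*cos(h)^2 - 4*h*cos(h) + 8*h + 16*sin(h)^2 - 4*sin(h)*cos(h) - 8*sin(h) - 16*cos(h)^2 + 8*cos(h)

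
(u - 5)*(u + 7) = u^2 + 2*u - 35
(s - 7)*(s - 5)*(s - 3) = s^3 - 15*s^2 + 71*s - 105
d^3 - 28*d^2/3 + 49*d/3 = d*(d - 7)*(d - 7/3)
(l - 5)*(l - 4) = l^2 - 9*l + 20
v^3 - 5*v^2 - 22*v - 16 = (v - 8)*(v + 1)*(v + 2)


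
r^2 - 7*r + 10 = (r - 5)*(r - 2)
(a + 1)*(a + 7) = a^2 + 8*a + 7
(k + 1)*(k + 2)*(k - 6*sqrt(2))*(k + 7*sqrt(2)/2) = k^4 - 5*sqrt(2)*k^3/2 + 3*k^3 - 40*k^2 - 15*sqrt(2)*k^2/2 - 126*k - 5*sqrt(2)*k - 84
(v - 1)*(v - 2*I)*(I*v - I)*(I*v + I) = -v^4 + v^3 + 2*I*v^3 + v^2 - 2*I*v^2 - v - 2*I*v + 2*I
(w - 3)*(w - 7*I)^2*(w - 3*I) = w^4 - 3*w^3 - 17*I*w^3 - 91*w^2 + 51*I*w^2 + 273*w + 147*I*w - 441*I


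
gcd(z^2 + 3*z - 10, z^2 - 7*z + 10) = z - 2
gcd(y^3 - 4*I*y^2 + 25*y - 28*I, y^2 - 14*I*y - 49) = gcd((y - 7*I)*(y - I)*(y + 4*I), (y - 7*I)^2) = y - 7*I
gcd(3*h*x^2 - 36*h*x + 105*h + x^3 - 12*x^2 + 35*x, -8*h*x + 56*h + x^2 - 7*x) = x - 7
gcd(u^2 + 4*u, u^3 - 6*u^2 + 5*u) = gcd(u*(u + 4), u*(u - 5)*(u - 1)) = u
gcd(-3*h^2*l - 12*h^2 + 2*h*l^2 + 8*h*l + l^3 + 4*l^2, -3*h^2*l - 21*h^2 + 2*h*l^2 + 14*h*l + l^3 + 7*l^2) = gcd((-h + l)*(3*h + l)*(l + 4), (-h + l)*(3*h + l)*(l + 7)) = 3*h^2 - 2*h*l - l^2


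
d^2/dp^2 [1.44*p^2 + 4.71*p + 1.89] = 2.88000000000000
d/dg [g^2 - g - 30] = 2*g - 1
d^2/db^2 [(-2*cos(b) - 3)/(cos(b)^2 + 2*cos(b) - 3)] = 2*(9*(1 - cos(2*b))^2*cos(b)/4 + (1 - cos(2*b))^2 + cos(b)/4 + 29*cos(2*b)/2 + 33*cos(3*b)/4 - cos(5*b)/2 - 45/2)/((cos(b) - 1)^3*(cos(b) + 3)^3)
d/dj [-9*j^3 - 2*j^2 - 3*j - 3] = -27*j^2 - 4*j - 3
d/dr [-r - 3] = -1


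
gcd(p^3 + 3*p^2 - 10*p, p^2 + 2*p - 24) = 1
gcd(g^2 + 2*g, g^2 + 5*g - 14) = 1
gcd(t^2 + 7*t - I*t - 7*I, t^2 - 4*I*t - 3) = t - I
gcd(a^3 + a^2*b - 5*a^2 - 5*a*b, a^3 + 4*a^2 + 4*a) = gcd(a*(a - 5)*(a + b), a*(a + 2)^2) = a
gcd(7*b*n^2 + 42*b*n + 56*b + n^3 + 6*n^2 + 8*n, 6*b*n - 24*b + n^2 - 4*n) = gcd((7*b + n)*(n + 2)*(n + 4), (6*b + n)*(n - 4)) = 1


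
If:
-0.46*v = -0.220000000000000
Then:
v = 0.48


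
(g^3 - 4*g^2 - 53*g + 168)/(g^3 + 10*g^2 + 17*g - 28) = (g^2 - 11*g + 24)/(g^2 + 3*g - 4)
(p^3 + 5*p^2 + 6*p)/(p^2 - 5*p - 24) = p*(p + 2)/(p - 8)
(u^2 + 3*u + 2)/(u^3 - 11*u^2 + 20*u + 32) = (u + 2)/(u^2 - 12*u + 32)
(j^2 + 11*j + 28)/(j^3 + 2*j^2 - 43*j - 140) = (j + 7)/(j^2 - 2*j - 35)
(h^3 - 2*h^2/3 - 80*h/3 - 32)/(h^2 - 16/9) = 3*(h^2 - 2*h - 24)/(3*h - 4)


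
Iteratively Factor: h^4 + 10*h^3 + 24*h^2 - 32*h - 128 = (h + 4)*(h^3 + 6*h^2 - 32) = (h + 4)^2*(h^2 + 2*h - 8) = (h - 2)*(h + 4)^2*(h + 4)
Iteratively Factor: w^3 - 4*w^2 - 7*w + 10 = (w - 1)*(w^2 - 3*w - 10) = (w - 1)*(w + 2)*(w - 5)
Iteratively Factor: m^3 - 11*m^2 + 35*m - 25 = (m - 5)*(m^2 - 6*m + 5) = (m - 5)^2*(m - 1)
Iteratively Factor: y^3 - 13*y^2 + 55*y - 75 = (y - 5)*(y^2 - 8*y + 15) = (y - 5)*(y - 3)*(y - 5)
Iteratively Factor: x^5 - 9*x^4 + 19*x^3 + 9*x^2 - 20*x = (x - 4)*(x^4 - 5*x^3 - x^2 + 5*x) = (x - 4)*(x + 1)*(x^3 - 6*x^2 + 5*x) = x*(x - 4)*(x + 1)*(x^2 - 6*x + 5) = x*(x - 4)*(x - 1)*(x + 1)*(x - 5)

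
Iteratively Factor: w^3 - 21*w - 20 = (w - 5)*(w^2 + 5*w + 4) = (w - 5)*(w + 1)*(w + 4)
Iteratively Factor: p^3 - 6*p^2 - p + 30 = (p - 3)*(p^2 - 3*p - 10) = (p - 5)*(p - 3)*(p + 2)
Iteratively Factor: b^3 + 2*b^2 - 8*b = (b)*(b^2 + 2*b - 8) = b*(b + 4)*(b - 2)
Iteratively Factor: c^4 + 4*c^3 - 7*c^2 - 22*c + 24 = (c - 2)*(c^3 + 6*c^2 + 5*c - 12) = (c - 2)*(c - 1)*(c^2 + 7*c + 12) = (c - 2)*(c - 1)*(c + 4)*(c + 3)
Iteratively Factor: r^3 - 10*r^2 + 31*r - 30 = (r - 3)*(r^2 - 7*r + 10) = (r - 5)*(r - 3)*(r - 2)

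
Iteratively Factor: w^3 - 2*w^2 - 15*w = (w - 5)*(w^2 + 3*w) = w*(w - 5)*(w + 3)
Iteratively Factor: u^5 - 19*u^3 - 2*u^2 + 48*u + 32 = (u - 2)*(u^4 + 2*u^3 - 15*u^2 - 32*u - 16) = (u - 2)*(u + 1)*(u^3 + u^2 - 16*u - 16) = (u - 4)*(u - 2)*(u + 1)*(u^2 + 5*u + 4) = (u - 4)*(u - 2)*(u + 1)*(u + 4)*(u + 1)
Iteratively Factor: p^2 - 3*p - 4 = (p + 1)*(p - 4)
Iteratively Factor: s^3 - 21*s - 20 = (s + 4)*(s^2 - 4*s - 5) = (s - 5)*(s + 4)*(s + 1)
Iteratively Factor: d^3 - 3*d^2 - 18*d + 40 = (d - 2)*(d^2 - d - 20) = (d - 5)*(d - 2)*(d + 4)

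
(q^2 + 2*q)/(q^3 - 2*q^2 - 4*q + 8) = q/(q^2 - 4*q + 4)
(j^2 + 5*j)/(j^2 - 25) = j/(j - 5)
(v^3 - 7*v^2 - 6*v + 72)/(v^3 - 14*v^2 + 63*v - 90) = (v^2 - v - 12)/(v^2 - 8*v + 15)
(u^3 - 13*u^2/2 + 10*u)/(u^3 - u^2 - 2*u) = (-u^2 + 13*u/2 - 10)/(-u^2 + u + 2)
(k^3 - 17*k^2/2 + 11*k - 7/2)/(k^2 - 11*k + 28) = (2*k^2 - 3*k + 1)/(2*(k - 4))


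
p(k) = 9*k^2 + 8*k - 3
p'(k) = 18*k + 8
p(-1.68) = 8.96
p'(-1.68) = -22.24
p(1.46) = 27.86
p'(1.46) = 34.28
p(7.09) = 506.13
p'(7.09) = 135.62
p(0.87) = 10.77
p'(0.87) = 23.66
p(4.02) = 174.60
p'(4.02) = 80.36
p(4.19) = 188.52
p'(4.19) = 83.42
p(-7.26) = 413.29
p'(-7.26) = -122.68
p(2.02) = 49.88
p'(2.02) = 44.36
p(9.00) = 798.00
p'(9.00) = 170.00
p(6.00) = 369.00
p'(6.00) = 116.00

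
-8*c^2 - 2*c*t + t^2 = (-4*c + t)*(2*c + t)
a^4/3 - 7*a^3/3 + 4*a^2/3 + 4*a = a*(a/3 + 1/3)*(a - 6)*(a - 2)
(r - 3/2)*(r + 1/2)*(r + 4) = r^3 + 3*r^2 - 19*r/4 - 3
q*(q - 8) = q^2 - 8*q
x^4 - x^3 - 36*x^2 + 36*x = x*(x - 6)*(x - 1)*(x + 6)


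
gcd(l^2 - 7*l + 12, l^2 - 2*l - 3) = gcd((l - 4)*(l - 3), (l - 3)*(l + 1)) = l - 3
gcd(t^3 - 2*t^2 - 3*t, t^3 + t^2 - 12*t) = t^2 - 3*t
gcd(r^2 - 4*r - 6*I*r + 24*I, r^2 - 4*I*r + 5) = 1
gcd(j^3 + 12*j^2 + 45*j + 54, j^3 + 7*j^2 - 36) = j^2 + 9*j + 18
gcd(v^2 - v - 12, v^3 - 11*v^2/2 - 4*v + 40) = v - 4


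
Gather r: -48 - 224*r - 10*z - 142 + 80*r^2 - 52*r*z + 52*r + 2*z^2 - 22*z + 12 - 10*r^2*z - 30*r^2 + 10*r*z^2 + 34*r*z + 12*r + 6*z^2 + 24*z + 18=r^2*(50 - 10*z) + r*(10*z^2 - 18*z - 160) + 8*z^2 - 8*z - 160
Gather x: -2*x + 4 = 4 - 2*x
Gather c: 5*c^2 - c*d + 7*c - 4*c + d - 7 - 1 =5*c^2 + c*(3 - d) + d - 8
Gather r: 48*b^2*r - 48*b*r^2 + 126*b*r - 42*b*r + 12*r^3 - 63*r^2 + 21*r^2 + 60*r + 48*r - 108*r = 12*r^3 + r^2*(-48*b - 42) + r*(48*b^2 + 84*b)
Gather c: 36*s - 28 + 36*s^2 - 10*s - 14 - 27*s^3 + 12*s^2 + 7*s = -27*s^3 + 48*s^2 + 33*s - 42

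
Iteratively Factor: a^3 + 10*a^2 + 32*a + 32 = (a + 4)*(a^2 + 6*a + 8) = (a + 2)*(a + 4)*(a + 4)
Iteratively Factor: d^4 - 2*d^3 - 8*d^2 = (d + 2)*(d^3 - 4*d^2) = d*(d + 2)*(d^2 - 4*d) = d^2*(d + 2)*(d - 4)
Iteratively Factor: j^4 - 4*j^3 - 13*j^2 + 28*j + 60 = (j + 2)*(j^3 - 6*j^2 - j + 30) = (j + 2)^2*(j^2 - 8*j + 15) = (j - 5)*(j + 2)^2*(j - 3)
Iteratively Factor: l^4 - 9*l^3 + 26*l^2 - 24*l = (l - 2)*(l^3 - 7*l^2 + 12*l) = l*(l - 2)*(l^2 - 7*l + 12) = l*(l - 4)*(l - 2)*(l - 3)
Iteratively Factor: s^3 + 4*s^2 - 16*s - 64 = (s - 4)*(s^2 + 8*s + 16) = (s - 4)*(s + 4)*(s + 4)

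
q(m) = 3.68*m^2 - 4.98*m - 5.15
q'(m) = 7.36*m - 4.98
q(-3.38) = 53.72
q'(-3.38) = -29.86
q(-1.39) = 8.88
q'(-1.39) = -15.21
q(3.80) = 29.07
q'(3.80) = 22.99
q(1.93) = -1.05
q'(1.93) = 9.22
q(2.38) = 3.84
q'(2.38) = 12.54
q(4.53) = 47.81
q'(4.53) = 28.36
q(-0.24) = -3.74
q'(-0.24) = -6.75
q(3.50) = 22.50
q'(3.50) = 20.78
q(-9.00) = 337.75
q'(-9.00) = -71.22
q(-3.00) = 42.91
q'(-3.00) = -27.06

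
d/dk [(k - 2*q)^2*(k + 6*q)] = (k - 2*q)*(3*k + 10*q)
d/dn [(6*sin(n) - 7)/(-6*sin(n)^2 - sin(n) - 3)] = (36*sin(n)^2 - 84*sin(n) - 25)*cos(n)/(6*sin(n)^2 + sin(n) + 3)^2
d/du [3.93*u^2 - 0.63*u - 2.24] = 7.86*u - 0.63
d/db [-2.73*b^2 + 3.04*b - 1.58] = 3.04 - 5.46*b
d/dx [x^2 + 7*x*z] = 2*x + 7*z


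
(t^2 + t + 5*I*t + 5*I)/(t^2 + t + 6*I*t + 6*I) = (t + 5*I)/(t + 6*I)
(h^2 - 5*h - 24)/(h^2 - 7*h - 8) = (h + 3)/(h + 1)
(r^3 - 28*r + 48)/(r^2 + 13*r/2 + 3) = 2*(r^2 - 6*r + 8)/(2*r + 1)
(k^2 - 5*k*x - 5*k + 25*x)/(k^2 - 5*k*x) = (k - 5)/k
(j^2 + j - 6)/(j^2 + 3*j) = (j - 2)/j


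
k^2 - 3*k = k*(k - 3)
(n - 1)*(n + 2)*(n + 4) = n^3 + 5*n^2 + 2*n - 8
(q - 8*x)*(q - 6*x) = q^2 - 14*q*x + 48*x^2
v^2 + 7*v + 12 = (v + 3)*(v + 4)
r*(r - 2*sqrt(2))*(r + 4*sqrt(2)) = r^3 + 2*sqrt(2)*r^2 - 16*r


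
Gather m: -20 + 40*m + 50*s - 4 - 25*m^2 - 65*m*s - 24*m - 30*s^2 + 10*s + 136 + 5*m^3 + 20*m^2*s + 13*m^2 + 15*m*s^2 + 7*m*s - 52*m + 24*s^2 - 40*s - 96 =5*m^3 + m^2*(20*s - 12) + m*(15*s^2 - 58*s - 36) - 6*s^2 + 20*s + 16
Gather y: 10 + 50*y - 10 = 50*y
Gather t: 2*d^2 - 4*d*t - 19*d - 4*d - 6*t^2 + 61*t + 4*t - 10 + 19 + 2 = 2*d^2 - 23*d - 6*t^2 + t*(65 - 4*d) + 11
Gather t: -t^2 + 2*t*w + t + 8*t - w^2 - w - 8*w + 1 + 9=-t^2 + t*(2*w + 9) - w^2 - 9*w + 10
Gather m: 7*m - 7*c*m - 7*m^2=-7*m^2 + m*(7 - 7*c)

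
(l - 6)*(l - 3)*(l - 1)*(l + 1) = l^4 - 9*l^3 + 17*l^2 + 9*l - 18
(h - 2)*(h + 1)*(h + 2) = h^3 + h^2 - 4*h - 4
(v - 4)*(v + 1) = v^2 - 3*v - 4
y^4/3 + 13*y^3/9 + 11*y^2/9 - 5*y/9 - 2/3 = (y/3 + 1)*(y - 2/3)*(y + 1)^2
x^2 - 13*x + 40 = (x - 8)*(x - 5)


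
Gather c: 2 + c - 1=c + 1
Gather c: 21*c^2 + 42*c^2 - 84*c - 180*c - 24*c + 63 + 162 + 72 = 63*c^2 - 288*c + 297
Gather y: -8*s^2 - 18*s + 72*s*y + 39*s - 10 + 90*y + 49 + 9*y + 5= -8*s^2 + 21*s + y*(72*s + 99) + 44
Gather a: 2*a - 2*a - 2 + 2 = 0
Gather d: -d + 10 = 10 - d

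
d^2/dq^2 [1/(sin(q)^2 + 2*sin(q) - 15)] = 2*(-2*sin(q)^4 - 3*sin(q)^3 - 29*sin(q)^2 - 9*sin(q) + 19)/(sin(q)^2 + 2*sin(q) - 15)^3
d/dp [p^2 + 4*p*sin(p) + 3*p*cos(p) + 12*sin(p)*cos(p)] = -3*p*sin(p) + 4*p*cos(p) + 2*p + 4*sin(p) + 3*cos(p) + 12*cos(2*p)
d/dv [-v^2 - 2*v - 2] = -2*v - 2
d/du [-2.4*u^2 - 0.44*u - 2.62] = -4.8*u - 0.44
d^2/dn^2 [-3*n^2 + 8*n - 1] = -6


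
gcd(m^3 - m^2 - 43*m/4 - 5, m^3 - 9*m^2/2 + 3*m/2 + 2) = m^2 - 7*m/2 - 2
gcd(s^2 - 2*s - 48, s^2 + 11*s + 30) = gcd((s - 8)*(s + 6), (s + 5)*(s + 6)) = s + 6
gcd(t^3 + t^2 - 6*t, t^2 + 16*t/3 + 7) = t + 3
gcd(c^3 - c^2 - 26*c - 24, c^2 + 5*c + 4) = c^2 + 5*c + 4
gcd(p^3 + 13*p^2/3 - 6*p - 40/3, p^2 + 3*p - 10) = p^2 + 3*p - 10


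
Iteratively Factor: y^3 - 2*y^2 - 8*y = (y + 2)*(y^2 - 4*y) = (y - 4)*(y + 2)*(y)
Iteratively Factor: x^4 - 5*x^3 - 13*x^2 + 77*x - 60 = (x - 1)*(x^3 - 4*x^2 - 17*x + 60) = (x - 5)*(x - 1)*(x^2 + x - 12) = (x - 5)*(x - 1)*(x + 4)*(x - 3)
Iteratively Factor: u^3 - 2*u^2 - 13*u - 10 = (u + 2)*(u^2 - 4*u - 5) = (u - 5)*(u + 2)*(u + 1)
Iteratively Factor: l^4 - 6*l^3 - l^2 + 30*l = (l)*(l^3 - 6*l^2 - l + 30) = l*(l - 3)*(l^2 - 3*l - 10) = l*(l - 3)*(l + 2)*(l - 5)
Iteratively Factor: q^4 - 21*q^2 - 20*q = (q + 4)*(q^3 - 4*q^2 - 5*q) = (q + 1)*(q + 4)*(q^2 - 5*q) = q*(q + 1)*(q + 4)*(q - 5)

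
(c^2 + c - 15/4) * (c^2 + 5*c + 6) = c^4 + 6*c^3 + 29*c^2/4 - 51*c/4 - 45/2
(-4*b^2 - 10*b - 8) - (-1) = -4*b^2 - 10*b - 7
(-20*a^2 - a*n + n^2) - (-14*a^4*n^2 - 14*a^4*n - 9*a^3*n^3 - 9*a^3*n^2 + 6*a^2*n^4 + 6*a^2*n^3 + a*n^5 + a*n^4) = 14*a^4*n^2 + 14*a^4*n + 9*a^3*n^3 + 9*a^3*n^2 - 6*a^2*n^4 - 6*a^2*n^3 - 20*a^2 - a*n^5 - a*n^4 - a*n + n^2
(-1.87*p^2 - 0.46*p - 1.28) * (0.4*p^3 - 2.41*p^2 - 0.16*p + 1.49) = -0.748*p^5 + 4.3227*p^4 + 0.8958*p^3 + 0.3721*p^2 - 0.4806*p - 1.9072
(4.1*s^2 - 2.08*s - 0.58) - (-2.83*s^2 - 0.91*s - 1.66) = 6.93*s^2 - 1.17*s + 1.08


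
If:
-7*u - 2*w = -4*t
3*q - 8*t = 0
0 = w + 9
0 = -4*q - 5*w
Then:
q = 45/4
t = 135/32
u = 279/56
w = -9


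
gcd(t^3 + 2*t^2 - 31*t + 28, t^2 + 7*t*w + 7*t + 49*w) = t + 7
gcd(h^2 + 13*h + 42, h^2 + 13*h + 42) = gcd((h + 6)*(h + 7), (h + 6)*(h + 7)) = h^2 + 13*h + 42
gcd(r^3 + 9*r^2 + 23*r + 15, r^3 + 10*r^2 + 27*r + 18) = r^2 + 4*r + 3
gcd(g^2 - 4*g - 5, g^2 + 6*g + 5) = g + 1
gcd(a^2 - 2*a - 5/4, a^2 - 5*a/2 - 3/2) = a + 1/2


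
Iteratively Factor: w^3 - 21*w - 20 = (w + 4)*(w^2 - 4*w - 5) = (w + 1)*(w + 4)*(w - 5)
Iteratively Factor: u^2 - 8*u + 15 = (u - 5)*(u - 3)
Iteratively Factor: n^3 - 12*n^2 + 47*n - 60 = (n - 3)*(n^2 - 9*n + 20) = (n - 4)*(n - 3)*(n - 5)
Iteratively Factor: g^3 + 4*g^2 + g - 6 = (g - 1)*(g^2 + 5*g + 6) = (g - 1)*(g + 3)*(g + 2)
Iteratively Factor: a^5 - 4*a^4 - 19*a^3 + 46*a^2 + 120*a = (a + 2)*(a^4 - 6*a^3 - 7*a^2 + 60*a) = (a + 2)*(a + 3)*(a^3 - 9*a^2 + 20*a) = (a - 5)*(a + 2)*(a + 3)*(a^2 - 4*a) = (a - 5)*(a - 4)*(a + 2)*(a + 3)*(a)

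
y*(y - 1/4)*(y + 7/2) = y^3 + 13*y^2/4 - 7*y/8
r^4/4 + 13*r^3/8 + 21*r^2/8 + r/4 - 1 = (r/4 + 1/2)*(r - 1/2)*(r + 1)*(r + 4)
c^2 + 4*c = c*(c + 4)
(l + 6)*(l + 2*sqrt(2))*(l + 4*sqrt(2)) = l^3 + 6*l^2 + 6*sqrt(2)*l^2 + 16*l + 36*sqrt(2)*l + 96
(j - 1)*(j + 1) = j^2 - 1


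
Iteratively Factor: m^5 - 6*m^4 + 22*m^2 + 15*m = (m + 1)*(m^4 - 7*m^3 + 7*m^2 + 15*m) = (m + 1)^2*(m^3 - 8*m^2 + 15*m) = m*(m + 1)^2*(m^2 - 8*m + 15) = m*(m - 3)*(m + 1)^2*(m - 5)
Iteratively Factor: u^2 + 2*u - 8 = (u - 2)*(u + 4)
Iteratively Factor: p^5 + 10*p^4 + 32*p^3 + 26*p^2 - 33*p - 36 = (p + 1)*(p^4 + 9*p^3 + 23*p^2 + 3*p - 36) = (p + 1)*(p + 4)*(p^3 + 5*p^2 + 3*p - 9) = (p + 1)*(p + 3)*(p + 4)*(p^2 + 2*p - 3) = (p + 1)*(p + 3)^2*(p + 4)*(p - 1)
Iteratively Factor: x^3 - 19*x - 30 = (x + 2)*(x^2 - 2*x - 15) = (x + 2)*(x + 3)*(x - 5)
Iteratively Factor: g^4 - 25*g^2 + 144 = (g + 3)*(g^3 - 3*g^2 - 16*g + 48) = (g - 4)*(g + 3)*(g^2 + g - 12) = (g - 4)*(g - 3)*(g + 3)*(g + 4)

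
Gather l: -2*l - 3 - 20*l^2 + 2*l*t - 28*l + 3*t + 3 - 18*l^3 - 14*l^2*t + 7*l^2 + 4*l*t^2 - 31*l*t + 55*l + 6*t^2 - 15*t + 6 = -18*l^3 + l^2*(-14*t - 13) + l*(4*t^2 - 29*t + 25) + 6*t^2 - 12*t + 6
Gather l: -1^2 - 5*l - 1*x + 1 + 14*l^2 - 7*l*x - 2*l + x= 14*l^2 + l*(-7*x - 7)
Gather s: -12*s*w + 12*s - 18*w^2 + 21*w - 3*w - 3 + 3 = s*(12 - 12*w) - 18*w^2 + 18*w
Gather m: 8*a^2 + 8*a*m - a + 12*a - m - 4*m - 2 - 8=8*a^2 + 11*a + m*(8*a - 5) - 10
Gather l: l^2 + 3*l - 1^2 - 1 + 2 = l^2 + 3*l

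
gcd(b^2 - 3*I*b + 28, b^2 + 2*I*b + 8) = b + 4*I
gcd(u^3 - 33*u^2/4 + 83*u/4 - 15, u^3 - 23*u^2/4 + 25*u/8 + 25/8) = u - 5/4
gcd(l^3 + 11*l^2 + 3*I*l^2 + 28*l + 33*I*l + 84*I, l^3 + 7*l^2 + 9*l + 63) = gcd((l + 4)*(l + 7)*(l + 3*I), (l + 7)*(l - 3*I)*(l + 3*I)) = l^2 + l*(7 + 3*I) + 21*I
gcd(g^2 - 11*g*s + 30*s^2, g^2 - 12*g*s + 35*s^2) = -g + 5*s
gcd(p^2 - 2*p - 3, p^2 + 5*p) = 1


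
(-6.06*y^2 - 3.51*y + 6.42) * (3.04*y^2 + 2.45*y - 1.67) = -18.4224*y^4 - 25.5174*y^3 + 21.0375*y^2 + 21.5907*y - 10.7214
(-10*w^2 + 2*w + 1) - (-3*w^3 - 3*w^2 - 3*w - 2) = 3*w^3 - 7*w^2 + 5*w + 3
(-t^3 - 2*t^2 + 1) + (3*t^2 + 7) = -t^3 + t^2 + 8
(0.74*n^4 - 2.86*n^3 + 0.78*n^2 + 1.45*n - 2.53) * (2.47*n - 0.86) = 1.8278*n^5 - 7.7006*n^4 + 4.3862*n^3 + 2.9107*n^2 - 7.4961*n + 2.1758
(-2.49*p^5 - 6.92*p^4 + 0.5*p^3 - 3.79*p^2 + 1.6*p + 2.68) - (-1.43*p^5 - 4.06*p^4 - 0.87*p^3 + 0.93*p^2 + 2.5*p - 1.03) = -1.06*p^5 - 2.86*p^4 + 1.37*p^3 - 4.72*p^2 - 0.9*p + 3.71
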